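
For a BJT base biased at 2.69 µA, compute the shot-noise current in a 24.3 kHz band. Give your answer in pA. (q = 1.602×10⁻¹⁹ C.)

145 pA

I_n = √(2qI·B)
2qI·B = 2 × 1.602×10⁻¹⁹ × 2.69×10⁻⁶ × 2.43×10⁴ = 2.09×10⁻²⁰ A²
I_n = √(2.09×10⁻²⁰) = 1.45×10⁻¹⁰ A = 145 pA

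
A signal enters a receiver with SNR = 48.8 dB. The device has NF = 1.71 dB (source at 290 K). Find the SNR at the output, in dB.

By definition F = SNR_in/SNR_out, so in dB: SNR_out = SNR_in − NF
SNR_out = 48.8 − 1.71 = 47.09 dB

47.09 dB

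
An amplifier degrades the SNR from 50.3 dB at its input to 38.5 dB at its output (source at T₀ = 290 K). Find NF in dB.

NF (dB) = SNR_in(dB) − SNR_out(dB) when the source is at T₀
NF = 50.3 − 38.5 = 11.8 dB

11.8 dB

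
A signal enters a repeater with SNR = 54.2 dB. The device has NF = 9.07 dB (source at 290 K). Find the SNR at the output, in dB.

45.13 dB

By definition F = SNR_in/SNR_out, so in dB: SNR_out = SNR_in − NF
SNR_out = 54.2 − 9.07 = 45.13 dB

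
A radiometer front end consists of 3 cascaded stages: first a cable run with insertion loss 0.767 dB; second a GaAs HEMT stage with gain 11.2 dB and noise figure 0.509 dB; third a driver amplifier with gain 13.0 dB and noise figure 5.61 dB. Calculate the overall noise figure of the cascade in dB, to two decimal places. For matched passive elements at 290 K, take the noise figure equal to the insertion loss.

1.99 dB

Convert to linear (a loss of L dB is a gain of −L dB): F_i = 10^(NF_i/10), G_i = 10^(G_i,dB/10)
  Stage 1: F_1 = 10^(0.767/10) = 1.193, G_1 = 10^(−0.767/10) = 0.8381
  Stage 2: F_2 = 10^(0.509/10) = 1.124, G_2 = 10^(11.2/10) = 13.18
  Stage 3: F_3 = 10^(5.61/10) = 3.639, G_3 = 10^(13.0/10) = 19.95
Friis cascade:
  F = 1.193 + (1.124 − 1)/0.8381 + (3.639 − 1)/11.05 = 1.580
NF = 10 log₁₀(1.580) = 1.99 dB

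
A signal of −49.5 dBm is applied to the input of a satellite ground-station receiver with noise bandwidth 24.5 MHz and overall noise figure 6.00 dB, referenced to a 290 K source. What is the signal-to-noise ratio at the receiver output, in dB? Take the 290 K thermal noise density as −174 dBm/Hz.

44.6 dB

Noise floor: N = −174 + 10 log₁₀(B) + NF
10 log₁₀(2.45×10⁷) = 73.89 dB
N = −174 + 73.89 + 6.00 = −94.11 dBm
SNR = P_sig − N = −49.5 − (−94.11) = 44.61 dB → 44.6 dB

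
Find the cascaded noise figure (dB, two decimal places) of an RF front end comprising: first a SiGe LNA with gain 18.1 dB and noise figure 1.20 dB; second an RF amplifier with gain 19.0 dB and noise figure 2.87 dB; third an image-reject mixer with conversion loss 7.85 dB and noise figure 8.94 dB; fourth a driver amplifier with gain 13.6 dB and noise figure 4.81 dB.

1.26 dB

Convert to linear (a loss of L dB is a gain of −L dB): F_i = 10^(NF_i/10), G_i = 10^(G_i,dB/10)
  Stage 1: F_1 = 10^(1.20/10) = 1.318, G_1 = 10^(18.1/10) = 64.57
  Stage 2: F_2 = 10^(2.87/10) = 1.936, G_2 = 10^(19.0/10) = 79.43
  Stage 3: F_3 = 10^(8.94/10) = 7.834, G_3 = 10^(−7.85/10) = 0.1641
  Stage 4: F_4 = 10^(4.81/10) = 3.027, G_4 = 10^(13.6/10) = 22.91
Friis cascade:
  F = 1.318 + (1.936 − 1)/64.57 + (7.834 − 1)/5129 + (3.027 − 1)/841.4 = 1.337
NF = 10 log₁₀(1.337) = 1.26 dB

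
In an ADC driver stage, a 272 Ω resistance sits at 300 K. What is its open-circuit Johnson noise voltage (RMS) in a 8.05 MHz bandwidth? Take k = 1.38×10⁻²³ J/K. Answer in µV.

V_n = √(4kTRB)
4kTRB = 4 × 1.38×10⁻²³ × 300 × 2.72×10² × 8.05×10⁶ = 3.63×10⁻¹¹ V²
V_n = √(3.63×10⁻¹¹) = 6.02×10⁻⁶ V = 6.02 µV

6.02 µV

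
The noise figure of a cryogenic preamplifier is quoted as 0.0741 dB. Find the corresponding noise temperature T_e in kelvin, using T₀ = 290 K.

4.99 K

F = 10^(0.0741/10) = 1.01721
T_e = (F − 1)·T₀ = (1.01721 − 1) × 290 = 4.99 K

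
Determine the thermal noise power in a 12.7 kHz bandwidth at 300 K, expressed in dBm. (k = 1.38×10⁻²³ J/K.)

−132.8 dBm

P_n = kTB = 1.38×10⁻²³ × 300 × 1.27×10⁴ = 5.26×10⁻¹⁷ W
In dBm: 10 log₁₀(5.26×10⁻¹⁷ / 10⁻³) = −132.8 dBm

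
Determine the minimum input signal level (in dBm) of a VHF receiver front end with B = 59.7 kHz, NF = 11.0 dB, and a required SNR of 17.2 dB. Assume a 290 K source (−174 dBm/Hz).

Sensitivity = −174 + 10 log₁₀(B) + NF + SNR_min
= −174 + 47.76 + 11.0 + 17.2
= −98.04 dBm → −98.0 dBm

−98.0 dBm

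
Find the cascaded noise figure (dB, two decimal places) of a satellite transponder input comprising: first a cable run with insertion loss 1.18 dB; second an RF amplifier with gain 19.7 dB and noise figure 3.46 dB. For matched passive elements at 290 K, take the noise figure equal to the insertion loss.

Convert to linear (a loss of L dB is a gain of −L dB): F_i = 10^(NF_i/10), G_i = 10^(G_i,dB/10)
  Stage 1: F_1 = 10^(1.18/10) = 1.312, G_1 = 10^(−1.18/10) = 0.7621
  Stage 2: F_2 = 10^(3.46/10) = 2.218, G_2 = 10^(19.7/10) = 93.33
Friis cascade:
  F = 1.312 + (2.218 − 1)/0.7621 = 2.911
NF = 10 log₁₀(2.911) = 4.64 dB

4.64 dB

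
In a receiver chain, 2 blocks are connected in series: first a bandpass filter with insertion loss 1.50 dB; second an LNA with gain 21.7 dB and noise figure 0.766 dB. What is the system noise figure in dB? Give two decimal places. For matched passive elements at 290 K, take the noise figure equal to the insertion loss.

Convert to linear (a loss of L dB is a gain of −L dB): F_i = 10^(NF_i/10), G_i = 10^(G_i,dB/10)
  Stage 1: F_1 = 10^(1.50/10) = 1.413, G_1 = 10^(−1.50/10) = 0.7079
  Stage 2: F_2 = 10^(0.766/10) = 1.193, G_2 = 10^(21.7/10) = 147.9
Friis cascade:
  F = 1.413 + (1.193 − 1)/0.7079 = 1.685
NF = 10 log₁₀(1.685) = 2.27 dB

2.27 dB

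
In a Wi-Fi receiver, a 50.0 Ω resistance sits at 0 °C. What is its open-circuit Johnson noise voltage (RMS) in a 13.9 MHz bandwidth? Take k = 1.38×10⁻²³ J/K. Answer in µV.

T = 0 °C + 273.15 = 273.15 K
V_n = √(4kTRB)
4kTRB = 4 × 1.38×10⁻²³ × 273.15 × 5.00×10¹ × 1.39×10⁷ = 1.05×10⁻¹¹ V²
V_n = √(1.05×10⁻¹¹) = 3.24×10⁻⁶ V = 3.24 µV

3.24 µV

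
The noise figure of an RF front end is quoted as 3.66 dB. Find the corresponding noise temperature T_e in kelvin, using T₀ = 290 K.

384 K

F = 10^(3.66/10) = 2.32274
T_e = (F − 1)·T₀ = (2.32274 − 1) × 290 = 384 K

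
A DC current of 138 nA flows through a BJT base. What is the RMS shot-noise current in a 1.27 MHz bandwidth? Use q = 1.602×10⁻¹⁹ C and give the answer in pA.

237 pA

I_n = √(2qI·B)
2qI·B = 2 × 1.602×10⁻¹⁹ × 1.38×10⁻⁷ × 1.27×10⁶ = 5.62×10⁻²⁰ A²
I_n = √(5.62×10⁻²⁰) = 2.37×10⁻¹⁰ A = 237 pA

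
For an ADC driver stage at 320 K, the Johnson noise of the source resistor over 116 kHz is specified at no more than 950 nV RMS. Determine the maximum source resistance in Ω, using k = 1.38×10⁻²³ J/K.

Johnson–Nyquist: V_n = √(4kTRB) ⇒ R = V_n² / (4kTB)
4kTB = 4 × 1.38×10⁻²³ × 320 × 1.16×10⁵ = 2.05×10⁻¹⁵
R = (9.50×10⁻⁷)² / 2.05×10⁻¹⁵ = 4.40×10² Ω = 440 Ω

440 Ω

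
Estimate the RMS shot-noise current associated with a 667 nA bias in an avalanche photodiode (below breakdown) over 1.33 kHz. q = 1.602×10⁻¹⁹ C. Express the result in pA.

16.9 pA

I_n = √(2qI·B)
2qI·B = 2 × 1.602×10⁻¹⁹ × 6.67×10⁻⁷ × 1.33×10³ = 2.84×10⁻²² A²
I_n = √(2.84×10⁻²²) = 1.69×10⁻¹¹ A = 16.9 pA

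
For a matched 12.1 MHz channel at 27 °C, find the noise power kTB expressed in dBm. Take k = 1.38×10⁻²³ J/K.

T = 27 °C + 273.15 = 300.15 K
P_n = kTB = 1.38×10⁻²³ × 300.15 × 1.21×10⁷ = 5.01×10⁻¹⁴ W
In dBm: 10 log₁₀(5.01×10⁻¹⁴ / 10⁻³) = −103.0 dBm

−103.0 dBm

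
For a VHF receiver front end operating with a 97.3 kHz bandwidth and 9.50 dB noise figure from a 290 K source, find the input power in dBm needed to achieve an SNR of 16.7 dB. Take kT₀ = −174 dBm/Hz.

−97.9 dBm

Sensitivity = −174 + 10 log₁₀(B) + NF + SNR_min
= −174 + 49.88 + 9.50 + 16.7
= −97.92 dBm → −97.9 dBm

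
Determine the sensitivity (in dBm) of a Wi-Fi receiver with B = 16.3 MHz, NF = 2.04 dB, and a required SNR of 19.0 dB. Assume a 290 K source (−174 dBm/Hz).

Sensitivity = −174 + 10 log₁₀(B) + NF + SNR_min
= −174 + 72.12 + 2.04 + 19.0
= −80.84 dBm → −80.8 dBm

−80.8 dBm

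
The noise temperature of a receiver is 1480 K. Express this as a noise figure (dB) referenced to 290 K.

7.86 dB

F = 1 + T_e/T₀ = 1 + 1480/290 = 6.10345
NF = 10 log₁₀(6.10345) = 7.86 dB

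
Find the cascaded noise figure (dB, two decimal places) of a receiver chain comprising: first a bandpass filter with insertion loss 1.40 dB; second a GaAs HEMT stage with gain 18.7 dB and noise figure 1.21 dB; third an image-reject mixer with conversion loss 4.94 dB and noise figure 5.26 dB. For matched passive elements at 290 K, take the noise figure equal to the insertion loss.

Convert to linear (a loss of L dB is a gain of −L dB): F_i = 10^(NF_i/10), G_i = 10^(G_i,dB/10)
  Stage 1: F_1 = 10^(1.40/10) = 1.380, G_1 = 10^(−1.40/10) = 0.7244
  Stage 2: F_2 = 10^(1.21/10) = 1.321, G_2 = 10^(18.7/10) = 74.13
  Stage 3: F_3 = 10^(5.26/10) = 3.357, G_3 = 10^(−4.94/10) = 0.3206
Friis cascade:
  F = 1.380 + (1.321 − 1)/0.7244 + (3.357 − 1)/53.70 = 1.868
NF = 10 log₁₀(1.868) = 2.71 dB

2.71 dB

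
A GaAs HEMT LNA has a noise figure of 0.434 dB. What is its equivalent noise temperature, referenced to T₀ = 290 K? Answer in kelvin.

30.5 K

F = 10^(0.434/10) = 1.1051
T_e = (F − 1)·T₀ = (1.1051 − 1) × 290 = 30.5 K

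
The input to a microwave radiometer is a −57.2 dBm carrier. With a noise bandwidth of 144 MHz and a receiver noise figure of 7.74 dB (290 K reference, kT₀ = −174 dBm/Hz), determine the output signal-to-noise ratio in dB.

Noise floor: N = −174 + 10 log₁₀(B) + NF
10 log₁₀(1.44×10⁸) = 81.58 dB
N = −174 + 81.58 + 7.74 = −84.68 dBm
SNR = P_sig − N = −57.2 − (−84.68) = 27.48 dB → 27.5 dB

27.5 dB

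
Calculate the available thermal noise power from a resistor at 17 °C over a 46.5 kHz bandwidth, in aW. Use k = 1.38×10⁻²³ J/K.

186 aW

T = 17 °C + 273.15 = 290.15 K
P_n = kTB = 1.38×10⁻²³ × 290.15 × 4.65×10⁴ = 1.86×10⁻¹⁶ W = 186 aW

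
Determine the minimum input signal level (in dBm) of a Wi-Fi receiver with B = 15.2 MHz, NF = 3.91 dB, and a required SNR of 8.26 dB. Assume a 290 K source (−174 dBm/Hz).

−90.0 dBm

Sensitivity = −174 + 10 log₁₀(B) + NF + SNR_min
= −174 + 71.82 + 3.91 + 8.26
= −90.01 dBm → −90.0 dBm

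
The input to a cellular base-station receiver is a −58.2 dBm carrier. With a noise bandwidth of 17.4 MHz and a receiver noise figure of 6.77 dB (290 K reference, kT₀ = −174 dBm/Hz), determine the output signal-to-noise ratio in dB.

36.6 dB

Noise floor: N = −174 + 10 log₁₀(B) + NF
10 log₁₀(1.74×10⁷) = 72.41 dB
N = −174 + 72.41 + 6.77 = −94.82 dBm
SNR = P_sig − N = −58.2 − (−94.82) = 36.62 dB → 36.6 dB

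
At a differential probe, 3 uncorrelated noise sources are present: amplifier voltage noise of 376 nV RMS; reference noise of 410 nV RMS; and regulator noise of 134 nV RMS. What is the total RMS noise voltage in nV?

572 nV

Uncorrelated sources add in power (mean-square): V_tot = √(ΣV_i²)
V_tot = √[(3.76×10⁻⁷)² + (4.10×10⁻⁷)² + (1.34×10⁻⁷)²] = 5.72×10⁻⁷ V = 572 nV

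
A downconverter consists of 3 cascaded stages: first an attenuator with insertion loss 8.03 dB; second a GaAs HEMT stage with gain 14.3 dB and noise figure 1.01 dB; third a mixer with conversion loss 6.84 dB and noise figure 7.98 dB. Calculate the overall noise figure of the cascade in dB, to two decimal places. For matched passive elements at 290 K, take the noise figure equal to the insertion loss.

Convert to linear (a loss of L dB is a gain of −L dB): F_i = 10^(NF_i/10), G_i = 10^(G_i,dB/10)
  Stage 1: F_1 = 10^(8.03/10) = 6.353, G_1 = 10^(−8.03/10) = 0.1574
  Stage 2: F_2 = 10^(1.01/10) = 1.262, G_2 = 10^(14.3/10) = 26.92
  Stage 3: F_3 = 10^(7.98/10) = 6.281, G_3 = 10^(−6.84/10) = 0.2070
Friis cascade:
  F = 6.353 + (1.262 − 1)/0.1574 + (6.281 − 1)/4.236 = 9.263
NF = 10 log₁₀(9.263) = 9.67 dB

9.67 dB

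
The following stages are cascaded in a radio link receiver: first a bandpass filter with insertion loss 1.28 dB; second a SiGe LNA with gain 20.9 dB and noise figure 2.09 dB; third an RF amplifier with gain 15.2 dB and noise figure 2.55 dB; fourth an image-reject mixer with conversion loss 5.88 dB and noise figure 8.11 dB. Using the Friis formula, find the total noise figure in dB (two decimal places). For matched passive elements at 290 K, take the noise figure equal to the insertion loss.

Convert to linear (a loss of L dB is a gain of −L dB): F_i = 10^(NF_i/10), G_i = 10^(G_i,dB/10)
  Stage 1: F_1 = 10^(1.28/10) = 1.343, G_1 = 10^(−1.28/10) = 0.7447
  Stage 2: F_2 = 10^(2.09/10) = 1.618, G_2 = 10^(20.9/10) = 123.0
  Stage 3: F_3 = 10^(2.55/10) = 1.799, G_3 = 10^(15.2/10) = 33.11
  Stage 4: F_4 = 10^(8.11/10) = 6.471, G_4 = 10^(−5.88/10) = 0.2582
Friis cascade:
  F = 1.343 + (1.618 − 1)/0.7447 + (1.799 − 1)/91.62 + (6.471 − 1)/3034 = 2.183
NF = 10 log₁₀(2.183) = 3.39 dB

3.39 dB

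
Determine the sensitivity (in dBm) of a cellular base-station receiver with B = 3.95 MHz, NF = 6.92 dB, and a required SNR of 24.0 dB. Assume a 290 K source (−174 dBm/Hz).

Sensitivity = −174 + 10 log₁₀(B) + NF + SNR_min
= −174 + 65.97 + 6.92 + 24.0
= −77.11 dBm → −77.1 dBm

−77.1 dBm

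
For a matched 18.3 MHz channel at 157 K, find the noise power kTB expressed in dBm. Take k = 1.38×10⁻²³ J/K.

P_n = kTB = 1.38×10⁻²³ × 157 × 1.83×10⁷ = 3.96×10⁻¹⁴ W
In dBm: 10 log₁₀(3.96×10⁻¹⁴ / 10⁻³) = −104.0 dBm

−104.0 dBm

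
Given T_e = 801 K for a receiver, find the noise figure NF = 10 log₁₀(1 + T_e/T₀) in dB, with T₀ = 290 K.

5.75 dB

F = 1 + T_e/T₀ = 1 + 801/290 = 3.76207
NF = 10 log₁₀(3.76207) = 5.75 dB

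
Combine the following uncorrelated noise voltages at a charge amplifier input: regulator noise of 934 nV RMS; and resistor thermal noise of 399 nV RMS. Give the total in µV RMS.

1.02 µV

Uncorrelated sources add in power (mean-square): V_tot = √(ΣV_i²)
V_tot = √[(9.34×10⁻⁷)² + (3.99×10⁻⁷)²] = 1.02×10⁻⁶ V = 1.02 µV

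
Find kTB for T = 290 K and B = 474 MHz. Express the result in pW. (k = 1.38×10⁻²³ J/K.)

P_n = kTB = 1.38×10⁻²³ × 290 × 4.74×10⁸ = 1.90×10⁻¹² W = 1.90 pW

1.90 pW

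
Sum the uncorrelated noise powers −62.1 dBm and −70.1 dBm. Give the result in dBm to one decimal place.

Convert to linear, add, convert back:
P₁ = 6.17×10⁻¹⁰ W, P₂ = 9.77×10⁻¹¹ W
P_tot = 7.14×10⁻¹⁰ W → 10 log₁₀(P_tot / 10⁻³) = −61.5 dBm

−61.5 dBm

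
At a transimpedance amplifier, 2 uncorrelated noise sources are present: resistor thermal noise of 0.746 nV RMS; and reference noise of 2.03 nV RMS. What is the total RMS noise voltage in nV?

Uncorrelated sources add in power (mean-square): V_tot = √(ΣV_i²)
V_tot = √[(7.46×10⁻¹⁰)² + (2.03×10⁻⁹)²] = 2.16×10⁻⁹ V = 2.16 nV

2.16 nV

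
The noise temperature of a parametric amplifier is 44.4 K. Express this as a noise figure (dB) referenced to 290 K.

0.619 dB

F = 1 + T_e/T₀ = 1 + 44.4/290 = 1.1531
NF = 10 log₁₀(1.1531) = 0.619 dB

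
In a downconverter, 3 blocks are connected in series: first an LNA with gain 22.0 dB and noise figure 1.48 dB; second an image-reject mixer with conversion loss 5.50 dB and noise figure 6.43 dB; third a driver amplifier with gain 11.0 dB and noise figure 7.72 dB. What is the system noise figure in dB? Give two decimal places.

Convert to linear (a loss of L dB is a gain of −L dB): F_i = 10^(NF_i/10), G_i = 10^(G_i,dB/10)
  Stage 1: F_1 = 10^(1.48/10) = 1.406, G_1 = 10^(22.0/10) = 158.5
  Stage 2: F_2 = 10^(6.43/10) = 4.395, G_2 = 10^(−5.50/10) = 0.2818
  Stage 3: F_3 = 10^(7.72/10) = 5.916, G_3 = 10^(11.0/10) = 12.59
Friis cascade:
  F = 1.406 + (4.395 − 1)/158.5 + (5.916 − 1)/44.67 = 1.538
NF = 10 log₁₀(1.538) = 1.87 dB

1.87 dB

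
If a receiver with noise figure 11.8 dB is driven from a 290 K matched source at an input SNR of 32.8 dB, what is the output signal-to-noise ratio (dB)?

By definition F = SNR_in/SNR_out, so in dB: SNR_out = SNR_in − NF
SNR_out = 32.8 − 11.8 = 21.0 dB

21.0 dB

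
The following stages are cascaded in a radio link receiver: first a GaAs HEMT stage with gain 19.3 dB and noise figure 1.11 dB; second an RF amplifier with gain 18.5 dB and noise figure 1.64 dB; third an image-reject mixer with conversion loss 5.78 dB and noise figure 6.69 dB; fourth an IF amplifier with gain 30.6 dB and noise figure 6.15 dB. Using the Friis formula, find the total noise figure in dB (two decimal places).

1.14 dB

Convert to linear (a loss of L dB is a gain of −L dB): F_i = 10^(NF_i/10), G_i = 10^(G_i,dB/10)
  Stage 1: F_1 = 10^(1.11/10) = 1.291, G_1 = 10^(19.3/10) = 85.11
  Stage 2: F_2 = 10^(1.64/10) = 1.459, G_2 = 10^(18.5/10) = 70.79
  Stage 3: F_3 = 10^(6.69/10) = 4.667, G_3 = 10^(−5.78/10) = 0.2642
  Stage 4: F_4 = 10^(6.15/10) = 4.121, G_4 = 10^(30.6/10) = 1148
Friis cascade:
  F = 1.291 + (1.459 − 1)/85.11 + (4.667 − 1)/6026 + (4.121 − 1)/1592 = 1.299
NF = 10 log₁₀(1.299) = 1.14 dB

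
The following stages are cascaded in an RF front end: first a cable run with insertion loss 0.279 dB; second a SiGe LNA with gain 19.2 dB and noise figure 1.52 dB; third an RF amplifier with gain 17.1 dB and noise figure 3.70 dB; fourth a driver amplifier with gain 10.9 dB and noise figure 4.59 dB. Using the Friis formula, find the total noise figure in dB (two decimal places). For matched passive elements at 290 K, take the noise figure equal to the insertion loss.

1.85 dB

Convert to linear (a loss of L dB is a gain of −L dB): F_i = 10^(NF_i/10), G_i = 10^(G_i,dB/10)
  Stage 1: F_1 = 10^(0.279/10) = 1.066, G_1 = 10^(−0.279/10) = 0.9378
  Stage 2: F_2 = 10^(1.52/10) = 1.419, G_2 = 10^(19.2/10) = 83.18
  Stage 3: F_3 = 10^(3.70/10) = 2.344, G_3 = 10^(17.1/10) = 51.29
  Stage 4: F_4 = 10^(4.59/10) = 2.877, G_4 = 10^(10.9/10) = 12.30
Friis cascade:
  F = 1.066 + (1.419 − 1)/0.9378 + (2.344 − 1)/78.00 + (2.877 − 1)/4000 = 1.531
NF = 10 log₁₀(1.531) = 1.85 dB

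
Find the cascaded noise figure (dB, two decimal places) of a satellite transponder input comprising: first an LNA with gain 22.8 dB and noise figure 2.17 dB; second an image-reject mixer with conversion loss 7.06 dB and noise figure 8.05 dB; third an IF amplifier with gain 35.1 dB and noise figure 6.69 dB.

2.49 dB

Convert to linear (a loss of L dB is a gain of −L dB): F_i = 10^(NF_i/10), G_i = 10^(G_i,dB/10)
  Stage 1: F_1 = 10^(2.17/10) = 1.648, G_1 = 10^(22.8/10) = 190.5
  Stage 2: F_2 = 10^(8.05/10) = 6.383, G_2 = 10^(−7.06/10) = 0.1968
  Stage 3: F_3 = 10^(6.69/10) = 4.667, G_3 = 10^(35.1/10) = 3236
Friis cascade:
  F = 1.648 + (6.383 − 1)/190.5 + (4.667 − 1)/37.50 = 1.774
NF = 10 log₁₀(1.774) = 2.49 dB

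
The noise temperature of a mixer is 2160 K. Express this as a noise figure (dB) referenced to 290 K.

F = 1 + T_e/T₀ = 1 + 2160/290 = 8.44828
NF = 10 log₁₀(8.44828) = 9.27 dB

9.27 dB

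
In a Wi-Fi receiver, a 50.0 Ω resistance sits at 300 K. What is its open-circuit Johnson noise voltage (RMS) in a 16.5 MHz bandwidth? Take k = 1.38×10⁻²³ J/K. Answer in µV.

3.70 µV

V_n = √(4kTRB)
4kTRB = 4 × 1.38×10⁻²³ × 300 × 5.00×10¹ × 1.65×10⁷ = 1.37×10⁻¹¹ V²
V_n = √(1.37×10⁻¹¹) = 3.70×10⁻⁶ V = 3.70 µV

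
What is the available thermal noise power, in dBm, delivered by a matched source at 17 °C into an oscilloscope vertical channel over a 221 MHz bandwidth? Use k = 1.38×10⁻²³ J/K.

−90.5 dBm

T = 17 °C + 273.15 = 290.15 K
P_n = kTB = 1.38×10⁻²³ × 290.15 × 2.21×10⁸ = 8.85×10⁻¹³ W
In dBm: 10 log₁₀(8.85×10⁻¹³ / 10⁻³) = −90.5 dBm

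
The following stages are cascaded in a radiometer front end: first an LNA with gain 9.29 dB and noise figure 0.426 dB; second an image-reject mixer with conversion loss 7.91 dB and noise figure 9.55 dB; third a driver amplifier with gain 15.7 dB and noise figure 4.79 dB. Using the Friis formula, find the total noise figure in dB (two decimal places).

5.46 dB

Convert to linear (a loss of L dB is a gain of −L dB): F_i = 10^(NF_i/10), G_i = 10^(G_i,dB/10)
  Stage 1: F_1 = 10^(0.426/10) = 1.103, G_1 = 10^(9.29/10) = 8.492
  Stage 2: F_2 = 10^(9.55/10) = 9.016, G_2 = 10^(−7.91/10) = 0.1618
  Stage 3: F_3 = 10^(4.79/10) = 3.013, G_3 = 10^(15.7/10) = 37.15
Friis cascade:
  F = 1.103 + (9.016 − 1)/8.492 + (3.013 − 1)/1.374 = 3.512
NF = 10 log₁₀(3.512) = 5.46 dB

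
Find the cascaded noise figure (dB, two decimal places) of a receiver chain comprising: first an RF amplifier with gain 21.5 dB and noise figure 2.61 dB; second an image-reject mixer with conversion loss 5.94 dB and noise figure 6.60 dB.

2.67 dB

Convert to linear (a loss of L dB is a gain of −L dB): F_i = 10^(NF_i/10), G_i = 10^(G_i,dB/10)
  Stage 1: F_1 = 10^(2.61/10) = 1.824, G_1 = 10^(21.5/10) = 141.3
  Stage 2: F_2 = 10^(6.60/10) = 4.571, G_2 = 10^(−5.94/10) = 0.2547
Friis cascade:
  F = 1.824 + (4.571 − 1)/141.3 = 1.849
NF = 10 log₁₀(1.849) = 2.67 dB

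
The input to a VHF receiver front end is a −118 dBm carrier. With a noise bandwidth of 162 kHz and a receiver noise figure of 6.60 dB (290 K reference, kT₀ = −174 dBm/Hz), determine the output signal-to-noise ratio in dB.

−2.7 dB

Noise floor: N = −174 + 10 log₁₀(B) + NF
10 log₁₀(1.62×10⁵) = 52.1 dB
N = −174 + 52.1 + 6.60 = −115.30 dBm
SNR = P_sig − N = −118 − (−115.30) = −2.70 dB → −2.7 dB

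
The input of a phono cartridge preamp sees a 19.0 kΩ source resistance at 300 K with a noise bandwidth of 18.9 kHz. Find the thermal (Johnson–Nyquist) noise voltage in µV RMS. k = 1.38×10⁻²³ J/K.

2.44 µV

V_n = √(4kTRB)
4kTRB = 4 × 1.38×10⁻²³ × 300 × 1.90×10⁴ × 1.89×10⁴ = 5.95×10⁻¹² V²
V_n = √(5.95×10⁻¹²) = 2.44×10⁻⁶ V = 2.44 µV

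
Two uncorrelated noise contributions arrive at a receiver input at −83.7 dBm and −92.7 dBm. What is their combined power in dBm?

−83.2 dBm

Convert to linear, add, convert back:
P₁ = 4.27×10⁻¹² W, P₂ = 5.37×10⁻¹³ W
P_tot = 4.80×10⁻¹² W → 10 log₁₀(P_tot / 10⁻³) = −83.2 dBm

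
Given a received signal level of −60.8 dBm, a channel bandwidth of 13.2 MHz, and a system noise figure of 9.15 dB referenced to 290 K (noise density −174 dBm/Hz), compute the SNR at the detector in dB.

Noise floor: N = −174 + 10 log₁₀(B) + NF
10 log₁₀(1.32×10⁷) = 71.21 dB
N = −174 + 71.21 + 9.15 = −93.64 dBm
SNR = P_sig − N = −60.8 − (−93.64) = 32.84 dB → 32.8 dB

32.8 dB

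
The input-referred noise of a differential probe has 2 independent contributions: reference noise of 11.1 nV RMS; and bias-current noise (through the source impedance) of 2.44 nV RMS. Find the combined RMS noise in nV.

11.4 nV

Uncorrelated sources add in power (mean-square): V_tot = √(ΣV_i²)
V_tot = √[(1.11×10⁻⁸)² + (2.44×10⁻⁹)²] = 1.14×10⁻⁸ V = 11.4 nV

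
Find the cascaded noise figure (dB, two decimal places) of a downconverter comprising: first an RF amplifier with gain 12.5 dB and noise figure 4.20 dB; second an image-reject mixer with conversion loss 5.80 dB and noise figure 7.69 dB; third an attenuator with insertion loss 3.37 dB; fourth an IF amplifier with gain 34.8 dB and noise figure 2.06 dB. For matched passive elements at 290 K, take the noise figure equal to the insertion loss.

5.36 dB

Convert to linear (a loss of L dB is a gain of −L dB): F_i = 10^(NF_i/10), G_i = 10^(G_i,dB/10)
  Stage 1: F_1 = 10^(4.20/10) = 2.630, G_1 = 10^(12.5/10) = 17.78
  Stage 2: F_2 = 10^(7.69/10) = 5.875, G_2 = 10^(−5.80/10) = 0.2630
  Stage 3: F_3 = 10^(3.37/10) = 2.173, G_3 = 10^(−3.37/10) = 0.4603
  Stage 4: F_4 = 10^(2.06/10) = 1.607, G_4 = 10^(34.8/10) = 3020
Friis cascade:
  F = 2.630 + (5.875 − 1)/17.78 + (2.173 − 1)/4.677 + (1.607 − 1)/2.153 = 3.437
NF = 10 log₁₀(3.437) = 5.36 dB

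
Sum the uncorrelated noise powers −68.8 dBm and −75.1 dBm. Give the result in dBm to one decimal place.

−67.9 dBm

Convert to linear, add, convert back:
P₁ = 1.32×10⁻¹⁰ W, P₂ = 3.09×10⁻¹¹ W
P_tot = 1.63×10⁻¹⁰ W → 10 log₁₀(P_tot / 10⁻³) = −67.9 dBm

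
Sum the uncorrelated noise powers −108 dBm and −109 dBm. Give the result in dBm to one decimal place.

−105.5 dBm

Convert to linear, add, convert back:
P₁ = 1.58×10⁻¹⁴ W, P₂ = 1.26×10⁻¹⁴ W
P_tot = 2.84×10⁻¹⁴ W → 10 log₁₀(P_tot / 10⁻³) = −105.5 dBm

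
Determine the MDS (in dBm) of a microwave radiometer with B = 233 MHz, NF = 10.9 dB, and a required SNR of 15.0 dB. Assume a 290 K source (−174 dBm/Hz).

−64.4 dBm

Sensitivity = −174 + 10 log₁₀(B) + NF + SNR_min
= −174 + 83.67 + 10.9 + 15.0
= −64.43 dBm → −64.4 dBm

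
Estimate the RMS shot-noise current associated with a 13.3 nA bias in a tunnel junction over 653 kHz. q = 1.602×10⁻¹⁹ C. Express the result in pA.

I_n = √(2qI·B)
2qI·B = 2 × 1.602×10⁻¹⁹ × 1.33×10⁻⁸ × 6.53×10⁵ = 2.78×10⁻²¹ A²
I_n = √(2.78×10⁻²¹) = 5.28×10⁻¹¹ A = 52.8 pA

52.8 pA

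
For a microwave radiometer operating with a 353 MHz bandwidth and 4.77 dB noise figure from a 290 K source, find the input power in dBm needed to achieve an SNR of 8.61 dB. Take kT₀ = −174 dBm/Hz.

−75.1 dBm

Sensitivity = −174 + 10 log₁₀(B) + NF + SNR_min
= −174 + 85.48 + 4.77 + 8.61
= −75.14 dBm → −75.1 dBm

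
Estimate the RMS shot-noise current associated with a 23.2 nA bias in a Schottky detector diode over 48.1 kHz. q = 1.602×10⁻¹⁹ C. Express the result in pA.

I_n = √(2qI·B)
2qI·B = 2 × 1.602×10⁻¹⁹ × 2.32×10⁻⁸ × 4.81×10⁴ = 3.58×10⁻²² A²
I_n = √(3.58×10⁻²²) = 1.89×10⁻¹¹ A = 18.9 pA

18.9 pA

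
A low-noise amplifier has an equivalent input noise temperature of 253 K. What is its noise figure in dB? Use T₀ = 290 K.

F = 1 + T_e/T₀ = 1 + 253/290 = 1.87241
NF = 10 log₁₀(1.87241) = 2.72 dB

2.72 dB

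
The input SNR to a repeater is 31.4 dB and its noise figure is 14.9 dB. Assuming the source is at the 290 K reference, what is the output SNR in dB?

By definition F = SNR_in/SNR_out, so in dB: SNR_out = SNR_in − NF
SNR_out = 31.4 − 14.9 = 16.5 dB

16.5 dB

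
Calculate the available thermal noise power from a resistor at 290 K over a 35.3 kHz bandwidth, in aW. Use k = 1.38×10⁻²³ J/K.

141 aW

P_n = kTB = 1.38×10⁻²³ × 290 × 3.53×10⁴ = 1.41×10⁻¹⁶ W = 141 aW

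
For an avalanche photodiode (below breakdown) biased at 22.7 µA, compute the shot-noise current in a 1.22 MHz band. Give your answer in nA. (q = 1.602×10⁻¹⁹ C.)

2.98 nA

I_n = √(2qI·B)
2qI·B = 2 × 1.602×10⁻¹⁹ × 2.27×10⁻⁵ × 1.22×10⁶ = 8.87×10⁻¹⁸ A²
I_n = √(8.87×10⁻¹⁸) = 2.98×10⁻⁹ A = 2.98 nA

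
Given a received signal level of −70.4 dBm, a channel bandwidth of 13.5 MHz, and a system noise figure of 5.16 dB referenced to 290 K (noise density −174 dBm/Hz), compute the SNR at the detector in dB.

Noise floor: N = −174 + 10 log₁₀(B) + NF
10 log₁₀(1.35×10⁷) = 71.3 dB
N = −174 + 71.3 + 5.16 = −97.54 dBm
SNR = P_sig − N = −70.4 − (−97.54) = 27.14 dB → 27.1 dB

27.1 dB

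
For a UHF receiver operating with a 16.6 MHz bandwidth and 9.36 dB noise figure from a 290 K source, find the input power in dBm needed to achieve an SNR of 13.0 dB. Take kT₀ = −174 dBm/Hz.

−79.4 dBm

Sensitivity = −174 + 10 log₁₀(B) + NF + SNR_min
= −174 + 72.2 + 9.36 + 13.0
= −79.44 dBm → −79.4 dBm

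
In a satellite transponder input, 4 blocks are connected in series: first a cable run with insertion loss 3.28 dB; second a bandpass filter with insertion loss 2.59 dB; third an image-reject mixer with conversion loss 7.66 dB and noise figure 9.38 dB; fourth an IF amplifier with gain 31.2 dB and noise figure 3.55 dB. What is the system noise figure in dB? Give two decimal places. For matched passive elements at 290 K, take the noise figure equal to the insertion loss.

Convert to linear (a loss of L dB is a gain of −L dB): F_i = 10^(NF_i/10), G_i = 10^(G_i,dB/10)
  Stage 1: F_1 = 10^(3.28/10) = 2.128, G_1 = 10^(−3.28/10) = 0.4699
  Stage 2: F_2 = 10^(2.59/10) = 1.816, G_2 = 10^(−2.59/10) = 0.5508
  Stage 3: F_3 = 10^(9.38/10) = 8.670, G_3 = 10^(−7.66/10) = 0.1714
  Stage 4: F_4 = 10^(3.55/10) = 2.265, G_4 = 10^(31.2/10) = 1318
Friis cascade:
  F = 2.128 + (1.816 − 1)/0.4699 + (8.670 − 1)/0.2588 + (2.265 − 1)/0.04436 = 62.00
NF = 10 log₁₀(62.00) = 17.92 dB

17.92 dB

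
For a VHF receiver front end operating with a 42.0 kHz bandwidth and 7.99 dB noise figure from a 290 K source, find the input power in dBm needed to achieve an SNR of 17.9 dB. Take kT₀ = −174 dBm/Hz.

−101.9 dBm

Sensitivity = −174 + 10 log₁₀(B) + NF + SNR_min
= −174 + 46.23 + 7.99 + 17.9
= −101.88 dBm → −101.9 dBm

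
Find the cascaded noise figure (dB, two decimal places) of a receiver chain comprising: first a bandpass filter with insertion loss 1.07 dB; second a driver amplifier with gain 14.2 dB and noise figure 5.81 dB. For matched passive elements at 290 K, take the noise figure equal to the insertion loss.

6.88 dB

Convert to linear (a loss of L dB is a gain of −L dB): F_i = 10^(NF_i/10), G_i = 10^(G_i,dB/10)
  Stage 1: F_1 = 10^(1.07/10) = 1.279, G_1 = 10^(−1.07/10) = 0.7816
  Stage 2: F_2 = 10^(5.81/10) = 3.811, G_2 = 10^(14.2/10) = 26.30
Friis cascade:
  F = 1.279 + (3.811 − 1)/0.7816 = 4.875
NF = 10 log₁₀(4.875) = 6.88 dB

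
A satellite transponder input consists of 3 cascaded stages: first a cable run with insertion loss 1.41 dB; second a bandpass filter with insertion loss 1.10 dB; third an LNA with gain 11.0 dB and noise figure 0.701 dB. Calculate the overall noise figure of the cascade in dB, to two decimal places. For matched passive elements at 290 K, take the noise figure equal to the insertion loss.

Convert to linear (a loss of L dB is a gain of −L dB): F_i = 10^(NF_i/10), G_i = 10^(G_i,dB/10)
  Stage 1: F_1 = 10^(1.41/10) = 1.384, G_1 = 10^(−1.41/10) = 0.7228
  Stage 2: F_2 = 10^(1.10/10) = 1.288, G_2 = 10^(−1.10/10) = 0.7762
  Stage 3: F_3 = 10^(0.701/10) = 1.175, G_3 = 10^(11.0/10) = 12.59
Friis cascade:
  F = 1.384 + (1.288 − 1)/0.7228 + (1.175 − 1)/0.5610 = 2.095
NF = 10 log₁₀(2.095) = 3.21 dB

3.21 dB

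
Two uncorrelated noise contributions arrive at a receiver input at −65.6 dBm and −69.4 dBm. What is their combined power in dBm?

Convert to linear, add, convert back:
P₁ = 2.75×10⁻¹⁰ W, P₂ = 1.15×10⁻¹⁰ W
P_tot = 3.90×10⁻¹⁰ W → 10 log₁₀(P_tot / 10⁻³) = −64.1 dBm

−64.1 dBm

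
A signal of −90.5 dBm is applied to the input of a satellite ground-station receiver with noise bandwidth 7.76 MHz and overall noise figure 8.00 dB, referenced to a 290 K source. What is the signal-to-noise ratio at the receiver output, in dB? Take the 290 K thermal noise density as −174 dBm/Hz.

6.6 dB

Noise floor: N = −174 + 10 log₁₀(B) + NF
10 log₁₀(7.76×10⁶) = 68.9 dB
N = −174 + 68.9 + 8.00 = −97.10 dBm
SNR = P_sig − N = −90.5 − (−97.10) = 6.60 dB → 6.6 dB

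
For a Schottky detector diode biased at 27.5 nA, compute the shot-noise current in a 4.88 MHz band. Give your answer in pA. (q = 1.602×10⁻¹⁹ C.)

I_n = √(2qI·B)
2qI·B = 2 × 1.602×10⁻¹⁹ × 2.75×10⁻⁸ × 4.88×10⁶ = 4.30×10⁻²⁰ A²
I_n = √(4.30×10⁻²⁰) = 2.07×10⁻¹⁰ A = 207 pA

207 pA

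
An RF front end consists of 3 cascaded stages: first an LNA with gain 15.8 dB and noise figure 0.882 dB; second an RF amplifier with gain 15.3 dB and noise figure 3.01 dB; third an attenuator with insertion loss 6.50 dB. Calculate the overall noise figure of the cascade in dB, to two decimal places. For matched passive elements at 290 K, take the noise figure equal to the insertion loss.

Convert to linear (a loss of L dB is a gain of −L dB): F_i = 10^(NF_i/10), G_i = 10^(G_i,dB/10)
  Stage 1: F_1 = 10^(0.882/10) = 1.225, G_1 = 10^(15.8/10) = 38.02
  Stage 2: F_2 = 10^(3.01/10) = 2.000, G_2 = 10^(15.3/10) = 33.88
  Stage 3: F_3 = 10^(6.50/10) = 4.467, G_3 = 10^(−6.50/10) = 0.2239
Friis cascade:
  F = 1.225 + (2.000 − 1)/38.02 + (4.467 − 1)/1288 = 1.254
NF = 10 log₁₀(1.254) = 0.98 dB

0.98 dB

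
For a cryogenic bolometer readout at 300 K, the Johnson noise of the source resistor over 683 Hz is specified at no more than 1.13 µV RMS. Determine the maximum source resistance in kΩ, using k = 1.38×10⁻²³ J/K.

Johnson–Nyquist: V_n = √(4kTRB) ⇒ R = V_n² / (4kTB)
4kTB = 4 × 1.38×10⁻²³ × 300 × 6.83×10² = 1.13×10⁻¹⁷
R = (1.13×10⁻⁶)² / 1.13×10⁻¹⁷ = 1.13×10⁵ Ω = 113 kΩ

113 kΩ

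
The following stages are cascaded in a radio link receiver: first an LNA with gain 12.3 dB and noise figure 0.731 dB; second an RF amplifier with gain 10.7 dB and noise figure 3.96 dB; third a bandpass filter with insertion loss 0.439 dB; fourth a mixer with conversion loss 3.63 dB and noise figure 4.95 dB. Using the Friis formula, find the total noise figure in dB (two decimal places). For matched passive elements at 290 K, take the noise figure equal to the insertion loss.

1.08 dB

Convert to linear (a loss of L dB is a gain of −L dB): F_i = 10^(NF_i/10), G_i = 10^(G_i,dB/10)
  Stage 1: F_1 = 10^(0.731/10) = 1.183, G_1 = 10^(12.3/10) = 16.98
  Stage 2: F_2 = 10^(3.96/10) = 2.489, G_2 = 10^(10.7/10) = 11.75
  Stage 3: F_3 = 10^(0.439/10) = 1.106, G_3 = 10^(−0.439/10) = 0.9039
  Stage 4: F_4 = 10^(4.95/10) = 3.126, G_4 = 10^(−3.63/10) = 0.4335
Friis cascade:
  F = 1.183 + (2.489 − 1)/16.98 + (1.106 − 1)/199.5 + (3.126 − 1)/180.3 = 1.283
NF = 10 log₁₀(1.283) = 1.08 dB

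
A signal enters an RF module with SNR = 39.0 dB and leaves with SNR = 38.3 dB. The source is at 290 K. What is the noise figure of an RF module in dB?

0.7 dB

NF (dB) = SNR_in(dB) − SNR_out(dB) when the source is at T₀
NF = 39.0 − 38.3 = 0.7 dB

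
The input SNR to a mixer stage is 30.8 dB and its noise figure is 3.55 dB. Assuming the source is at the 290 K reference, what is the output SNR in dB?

27.25 dB

By definition F = SNR_in/SNR_out, so in dB: SNR_out = SNR_in − NF
SNR_out = 30.8 − 3.55 = 27.25 dB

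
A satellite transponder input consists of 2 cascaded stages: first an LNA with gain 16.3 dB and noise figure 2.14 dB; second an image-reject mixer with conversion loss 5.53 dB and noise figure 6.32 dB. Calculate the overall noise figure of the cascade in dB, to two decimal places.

Convert to linear (a loss of L dB is a gain of −L dB): F_i = 10^(NF_i/10), G_i = 10^(G_i,dB/10)
  Stage 1: F_1 = 10^(2.14/10) = 1.637, G_1 = 10^(16.3/10) = 42.66
  Stage 2: F_2 = 10^(6.32/10) = 4.285, G_2 = 10^(−5.53/10) = 0.2799
Friis cascade:
  F = 1.637 + (4.285 − 1)/42.66 = 1.714
NF = 10 log₁₀(1.714) = 2.34 dB

2.34 dB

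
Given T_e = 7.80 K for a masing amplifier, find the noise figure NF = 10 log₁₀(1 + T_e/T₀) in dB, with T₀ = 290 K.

0.115 dB

F = 1 + T_e/T₀ = 1 + 7.80/290 = 1.0269
NF = 10 log₁₀(1.0269) = 0.115 dB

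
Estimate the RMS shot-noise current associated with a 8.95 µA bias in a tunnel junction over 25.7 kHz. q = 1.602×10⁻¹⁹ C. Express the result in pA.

I_n = √(2qI·B)
2qI·B = 2 × 1.602×10⁻¹⁹ × 8.95×10⁻⁶ × 2.57×10⁴ = 7.37×10⁻²⁰ A²
I_n = √(7.37×10⁻²⁰) = 2.71×10⁻¹⁰ A = 271 pA

271 pA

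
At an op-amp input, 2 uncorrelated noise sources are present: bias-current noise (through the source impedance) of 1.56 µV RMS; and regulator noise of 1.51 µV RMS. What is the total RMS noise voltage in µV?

Uncorrelated sources add in power (mean-square): V_tot = √(ΣV_i²)
V_tot = √[(1.56×10⁻⁶)² + (1.51×10⁻⁶)²] = 2.17×10⁻⁶ V = 2.17 µV

2.17 µV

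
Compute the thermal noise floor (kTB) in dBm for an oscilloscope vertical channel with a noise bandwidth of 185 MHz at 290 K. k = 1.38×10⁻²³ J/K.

P_n = kTB = 1.38×10⁻²³ × 290 × 1.85×10⁸ = 7.40×10⁻¹³ W
In dBm: 10 log₁₀(7.40×10⁻¹³ / 10⁻³) = −91.3 dBm

−91.3 dBm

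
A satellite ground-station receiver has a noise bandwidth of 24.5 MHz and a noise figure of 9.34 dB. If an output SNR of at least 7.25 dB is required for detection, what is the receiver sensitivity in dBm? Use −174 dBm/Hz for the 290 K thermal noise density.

Sensitivity = −174 + 10 log₁₀(B) + NF + SNR_min
= −174 + 73.89 + 9.34 + 7.25
= −83.52 dBm → −83.5 dBm

−83.5 dBm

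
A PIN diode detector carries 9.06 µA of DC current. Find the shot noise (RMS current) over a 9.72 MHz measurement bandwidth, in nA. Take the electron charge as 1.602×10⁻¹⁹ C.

5.31 nA

I_n = √(2qI·B)
2qI·B = 2 × 1.602×10⁻¹⁹ × 9.06×10⁻⁶ × 9.72×10⁶ = 2.82×10⁻¹⁷ A²
I_n = √(2.82×10⁻¹⁷) = 5.31×10⁻⁹ A = 5.31 nA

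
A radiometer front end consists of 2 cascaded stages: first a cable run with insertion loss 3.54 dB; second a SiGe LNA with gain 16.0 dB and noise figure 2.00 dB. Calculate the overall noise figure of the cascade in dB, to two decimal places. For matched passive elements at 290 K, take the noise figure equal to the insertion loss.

Convert to linear (a loss of L dB is a gain of −L dB): F_i = 10^(NF_i/10), G_i = 10^(G_i,dB/10)
  Stage 1: F_1 = 10^(3.54/10) = 2.259, G_1 = 10^(−3.54/10) = 0.4426
  Stage 2: F_2 = 10^(2.00/10) = 1.585, G_2 = 10^(16.0/10) = 39.81
Friis cascade:
  F = 2.259 + (1.585 − 1)/0.4426 = 3.581
NF = 10 log₁₀(3.581) = 5.54 dB

5.54 dB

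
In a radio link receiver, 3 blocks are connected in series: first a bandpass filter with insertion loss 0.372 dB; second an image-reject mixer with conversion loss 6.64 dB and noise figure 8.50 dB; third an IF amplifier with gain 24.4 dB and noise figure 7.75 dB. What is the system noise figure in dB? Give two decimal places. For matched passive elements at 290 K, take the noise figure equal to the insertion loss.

15.14 dB

Convert to linear (a loss of L dB is a gain of −L dB): F_i = 10^(NF_i/10), G_i = 10^(G_i,dB/10)
  Stage 1: F_1 = 10^(0.372/10) = 1.089, G_1 = 10^(−0.372/10) = 0.9179
  Stage 2: F_2 = 10^(8.50/10) = 7.079, G_2 = 10^(−6.64/10) = 0.2168
  Stage 3: F_3 = 10^(7.75/10) = 5.957, G_3 = 10^(24.4/10) = 275.4
Friis cascade:
  F = 1.089 + (7.079 − 1)/0.9179 + (5.957 − 1)/0.1990 = 32.62
NF = 10 log₁₀(32.62) = 15.14 dB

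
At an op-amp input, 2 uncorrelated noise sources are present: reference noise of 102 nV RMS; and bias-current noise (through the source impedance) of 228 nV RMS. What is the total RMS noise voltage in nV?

Uncorrelated sources add in power (mean-square): V_tot = √(ΣV_i²)
V_tot = √[(1.02×10⁻⁷)² + (2.28×10⁻⁷)²] = 2.50×10⁻⁷ V = 250 nV

250 nV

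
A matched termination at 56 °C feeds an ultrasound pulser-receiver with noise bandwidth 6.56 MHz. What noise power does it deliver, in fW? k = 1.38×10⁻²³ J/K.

T = 56 °C + 273.15 = 329.15 K
P_n = kTB = 1.38×10⁻²³ × 329.15 × 6.56×10⁶ = 2.98×10⁻¹⁴ W = 29.8 fW

29.8 fW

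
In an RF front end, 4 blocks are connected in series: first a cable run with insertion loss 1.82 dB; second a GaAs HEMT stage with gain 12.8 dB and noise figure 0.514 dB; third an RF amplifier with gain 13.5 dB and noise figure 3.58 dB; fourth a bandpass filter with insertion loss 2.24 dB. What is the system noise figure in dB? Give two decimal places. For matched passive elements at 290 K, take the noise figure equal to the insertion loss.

2.59 dB

Convert to linear (a loss of L dB is a gain of −L dB): F_i = 10^(NF_i/10), G_i = 10^(G_i,dB/10)
  Stage 1: F_1 = 10^(1.82/10) = 1.521, G_1 = 10^(−1.82/10) = 0.6577
  Stage 2: F_2 = 10^(0.514/10) = 1.126, G_2 = 10^(12.8/10) = 19.05
  Stage 3: F_3 = 10^(3.58/10) = 2.280, G_3 = 10^(13.5/10) = 22.39
  Stage 4: F_4 = 10^(2.24/10) = 1.675, G_4 = 10^(−2.24/10) = 0.5970
Friis cascade:
  F = 1.521 + (1.126 − 1)/0.6577 + (2.280 − 1)/12.53 + (1.675 − 1)/280.5 = 1.816
NF = 10 log₁₀(1.816) = 2.59 dB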